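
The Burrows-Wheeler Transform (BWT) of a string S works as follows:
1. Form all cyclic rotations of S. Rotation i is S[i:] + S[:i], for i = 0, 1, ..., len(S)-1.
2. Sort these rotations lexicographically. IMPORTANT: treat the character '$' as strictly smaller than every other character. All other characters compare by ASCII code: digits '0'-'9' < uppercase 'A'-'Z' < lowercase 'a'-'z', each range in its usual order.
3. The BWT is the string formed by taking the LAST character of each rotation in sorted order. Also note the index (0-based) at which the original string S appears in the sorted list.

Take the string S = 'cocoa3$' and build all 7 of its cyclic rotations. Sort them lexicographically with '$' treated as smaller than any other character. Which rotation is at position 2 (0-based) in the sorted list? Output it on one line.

All 7 rotations (rotation i = S[i:]+S[:i]):
  rot[0] = cocoa3$
  rot[1] = ocoa3$c
  rot[2] = coa3$co
  rot[3] = oa3$coc
  rot[4] = a3$coco
  rot[5] = 3$cocoa
  rot[6] = $cocoa3
Sorted (with $ < everything):
  sorted[0] = $cocoa3
  sorted[1] = 3$cocoa
  sorted[2] = a3$coco
  sorted[3] = coa3$co
  sorted[4] = cocoa3$
  sorted[5] = oa3$coc
  sorted[6] = ocoa3$c
sorted[2] = a3$coco

Answer: a3$coco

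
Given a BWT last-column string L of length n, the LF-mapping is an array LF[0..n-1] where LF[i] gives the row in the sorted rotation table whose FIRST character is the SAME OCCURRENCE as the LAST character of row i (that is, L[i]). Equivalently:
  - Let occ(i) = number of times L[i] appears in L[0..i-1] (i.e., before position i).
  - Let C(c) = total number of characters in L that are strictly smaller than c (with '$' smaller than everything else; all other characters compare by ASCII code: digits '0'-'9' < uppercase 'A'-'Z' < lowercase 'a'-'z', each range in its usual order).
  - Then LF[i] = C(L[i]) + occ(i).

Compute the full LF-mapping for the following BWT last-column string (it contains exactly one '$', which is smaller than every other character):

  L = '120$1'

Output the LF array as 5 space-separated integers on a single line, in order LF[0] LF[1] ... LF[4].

Answer: 2 4 1 0 3

Derivation:
Char counts: '$':1, '0':1, '1':2, '2':1
C (first-col start): C('$')=0, C('0')=1, C('1')=2, C('2')=4
L[0]='1': occ=0, LF[0]=C('1')+0=2+0=2
L[1]='2': occ=0, LF[1]=C('2')+0=4+0=4
L[2]='0': occ=0, LF[2]=C('0')+0=1+0=1
L[3]='$': occ=0, LF[3]=C('$')+0=0+0=0
L[4]='1': occ=1, LF[4]=C('1')+1=2+1=3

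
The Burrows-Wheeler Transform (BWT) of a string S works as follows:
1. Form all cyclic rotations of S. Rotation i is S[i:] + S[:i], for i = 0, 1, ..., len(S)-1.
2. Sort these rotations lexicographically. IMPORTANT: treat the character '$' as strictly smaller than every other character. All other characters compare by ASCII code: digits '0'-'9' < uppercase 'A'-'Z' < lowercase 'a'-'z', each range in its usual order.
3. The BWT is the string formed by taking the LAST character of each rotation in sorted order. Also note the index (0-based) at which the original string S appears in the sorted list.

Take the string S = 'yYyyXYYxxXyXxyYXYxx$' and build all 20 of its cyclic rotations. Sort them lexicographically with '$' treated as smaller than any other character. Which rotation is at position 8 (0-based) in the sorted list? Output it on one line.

Answer: YxxXyXxyYXYxx$yYyyXY

Derivation:
All 20 rotations (rotation i = S[i:]+S[:i]):
  rot[0] = yYyyXYYxxXyXxyYXYxx$
  rot[1] = YyyXYYxxXyXxyYXYxx$y
  rot[2] = yyXYYxxXyXxyYXYxx$yY
  rot[3] = yXYYxxXyXxyYXYxx$yYy
  rot[4] = XYYxxXyXxyYXYxx$yYyy
  rot[5] = YYxxXyXxyYXYxx$yYyyX
  rot[6] = YxxXyXxyYXYxx$yYyyXY
  rot[7] = xxXyXxyYXYxx$yYyyXYY
  rot[8] = xXyXxyYXYxx$yYyyXYYx
  rot[9] = XyXxyYXYxx$yYyyXYYxx
  rot[10] = yXxyYXYxx$yYyyXYYxxX
  rot[11] = XxyYXYxx$yYyyXYYxxXy
  rot[12] = xyYXYxx$yYyyXYYxxXyX
  rot[13] = yYXYxx$yYyyXYYxxXyXx
  rot[14] = YXYxx$yYyyXYYxxXyXxy
  rot[15] = XYxx$yYyyXYYxxXyXxyY
  rot[16] = Yxx$yYyyXYYxxXyXxyYX
  rot[17] = xx$yYyyXYYxxXyXxyYXY
  rot[18] = x$yYyyXYYxxXyXxyYXYx
  rot[19] = $yYyyXYYxxXyXxyYXYxx
Sorted (with $ < everything):
  sorted[0] = $yYyyXYYxxXyXxyYXYxx
  sorted[1] = XYYxxXyXxyYXYxx$yYyy
  sorted[2] = XYxx$yYyyXYYxxXyXxyY
  sorted[3] = XxyYXYxx$yYyyXYYxxXy
  sorted[4] = XyXxyYXYxx$yYyyXYYxx
  sorted[5] = YXYxx$yYyyXYYxxXyXxy
  sorted[6] = YYxxXyXxyYXYxx$yYyyX
  sorted[7] = Yxx$yYyyXYYxxXyXxyYX
  sorted[8] = YxxXyXxyYXYxx$yYyyXY
  sorted[9] = YyyXYYxxXyXxyYXYxx$y
  sorted[10] = x$yYyyXYYxxXyXxyYXYx
  sorted[11] = xXyXxyYXYxx$yYyyXYYx
  sorted[12] = xx$yYyyXYYxxXyXxyYXY
  sorted[13] = xxXyXxyYXYxx$yYyyXYY
  sorted[14] = xyYXYxx$yYyyXYYxxXyX
  sorted[15] = yXYYxxXyXxyYXYxx$yYy
  sorted[16] = yXxyYXYxx$yYyyXYYxxX
  sorted[17] = yYXYxx$yYyyXYYxxXyXx
  sorted[18] = yYyyXYYxxXyXxyYXYxx$
  sorted[19] = yyXYYxxXyXxyYXYxx$yY
sorted[8] = YxxXyXxyYXYxx$yYyyXY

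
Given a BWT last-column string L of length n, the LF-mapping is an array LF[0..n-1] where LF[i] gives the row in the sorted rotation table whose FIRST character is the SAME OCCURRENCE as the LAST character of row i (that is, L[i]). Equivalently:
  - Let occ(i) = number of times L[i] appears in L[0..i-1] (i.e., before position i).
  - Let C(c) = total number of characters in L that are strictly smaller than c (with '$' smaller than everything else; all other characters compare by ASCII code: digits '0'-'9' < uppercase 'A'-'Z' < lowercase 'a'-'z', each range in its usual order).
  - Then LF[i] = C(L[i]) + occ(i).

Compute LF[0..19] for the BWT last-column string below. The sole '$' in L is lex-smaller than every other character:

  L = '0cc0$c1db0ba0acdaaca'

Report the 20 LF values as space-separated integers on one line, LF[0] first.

Answer: 1 13 14 2 0 15 5 18 11 3 12 6 4 7 16 19 8 9 17 10

Derivation:
Char counts: '$':1, '0':4, '1':1, 'a':5, 'b':2, 'c':5, 'd':2
C (first-col start): C('$')=0, C('0')=1, C('1')=5, C('a')=6, C('b')=11, C('c')=13, C('d')=18
L[0]='0': occ=0, LF[0]=C('0')+0=1+0=1
L[1]='c': occ=0, LF[1]=C('c')+0=13+0=13
L[2]='c': occ=1, LF[2]=C('c')+1=13+1=14
L[3]='0': occ=1, LF[3]=C('0')+1=1+1=2
L[4]='$': occ=0, LF[4]=C('$')+0=0+0=0
L[5]='c': occ=2, LF[5]=C('c')+2=13+2=15
L[6]='1': occ=0, LF[6]=C('1')+0=5+0=5
L[7]='d': occ=0, LF[7]=C('d')+0=18+0=18
L[8]='b': occ=0, LF[8]=C('b')+0=11+0=11
L[9]='0': occ=2, LF[9]=C('0')+2=1+2=3
L[10]='b': occ=1, LF[10]=C('b')+1=11+1=12
L[11]='a': occ=0, LF[11]=C('a')+0=6+0=6
L[12]='0': occ=3, LF[12]=C('0')+3=1+3=4
L[13]='a': occ=1, LF[13]=C('a')+1=6+1=7
L[14]='c': occ=3, LF[14]=C('c')+3=13+3=16
L[15]='d': occ=1, LF[15]=C('d')+1=18+1=19
L[16]='a': occ=2, LF[16]=C('a')+2=6+2=8
L[17]='a': occ=3, LF[17]=C('a')+3=6+3=9
L[18]='c': occ=4, LF[18]=C('c')+4=13+4=17
L[19]='a': occ=4, LF[19]=C('a')+4=6+4=10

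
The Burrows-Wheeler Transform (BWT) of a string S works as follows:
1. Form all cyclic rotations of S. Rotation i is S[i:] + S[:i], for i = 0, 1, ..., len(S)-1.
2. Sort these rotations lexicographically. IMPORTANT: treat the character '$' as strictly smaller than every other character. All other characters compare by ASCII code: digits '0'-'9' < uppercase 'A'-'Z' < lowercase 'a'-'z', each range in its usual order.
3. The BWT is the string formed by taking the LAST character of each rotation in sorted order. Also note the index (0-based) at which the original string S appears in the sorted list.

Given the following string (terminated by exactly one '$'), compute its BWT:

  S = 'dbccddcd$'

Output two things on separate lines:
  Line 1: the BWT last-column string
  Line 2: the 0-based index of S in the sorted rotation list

All 9 rotations (rotation i = S[i:]+S[:i]):
  rot[0] = dbccddcd$
  rot[1] = bccddcd$d
  rot[2] = ccddcd$db
  rot[3] = cddcd$dbc
  rot[4] = ddcd$dbcc
  rot[5] = dcd$dbccd
  rot[6] = cd$dbccdd
  rot[7] = d$dbccddc
  rot[8] = $dbccddcd
Sorted (with $ < everything):
  sorted[0] = $dbccddcd  (last char: 'd')
  sorted[1] = bccddcd$d  (last char: 'd')
  sorted[2] = ccddcd$db  (last char: 'b')
  sorted[3] = cd$dbccdd  (last char: 'd')
  sorted[4] = cddcd$dbc  (last char: 'c')
  sorted[5] = d$dbccddc  (last char: 'c')
  sorted[6] = dbccddcd$  (last char: '$')
  sorted[7] = dcd$dbccd  (last char: 'd')
  sorted[8] = ddcd$dbcc  (last char: 'c')
Last column: ddbdcc$dc
Original string S is at sorted index 6

Answer: ddbdcc$dc
6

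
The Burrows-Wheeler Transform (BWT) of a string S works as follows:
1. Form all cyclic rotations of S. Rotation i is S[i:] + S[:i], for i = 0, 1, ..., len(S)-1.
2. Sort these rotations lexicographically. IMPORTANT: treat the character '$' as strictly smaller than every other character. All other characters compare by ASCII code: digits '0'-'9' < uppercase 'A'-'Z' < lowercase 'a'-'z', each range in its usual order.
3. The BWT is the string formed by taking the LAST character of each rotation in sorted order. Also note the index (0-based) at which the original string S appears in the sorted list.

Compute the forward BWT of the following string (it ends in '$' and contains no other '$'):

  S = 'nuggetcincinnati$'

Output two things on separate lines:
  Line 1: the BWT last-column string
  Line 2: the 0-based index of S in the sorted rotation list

All 17 rotations (rotation i = S[i:]+S[:i]):
  rot[0] = nuggetcincinnati$
  rot[1] = uggetcincinnati$n
  rot[2] = ggetcincinnati$nu
  rot[3] = getcincinnati$nug
  rot[4] = etcincinnati$nugg
  rot[5] = tcincinnati$nugge
  rot[6] = cincinnati$nugget
  rot[7] = incinnati$nuggetc
  rot[8] = ncinnati$nuggetci
  rot[9] = cinnati$nuggetcin
  rot[10] = innati$nuggetcinc
  rot[11] = nnati$nuggetcinci
  rot[12] = nati$nuggetcincin
  rot[13] = ati$nuggetcincinn
  rot[14] = ti$nuggetcincinna
  rot[15] = i$nuggetcincinnat
  rot[16] = $nuggetcincinnati
Sorted (with $ < everything):
  sorted[0] = $nuggetcincinnati  (last char: 'i')
  sorted[1] = ati$nuggetcincinn  (last char: 'n')
  sorted[2] = cincinnati$nugget  (last char: 't')
  sorted[3] = cinnati$nuggetcin  (last char: 'n')
  sorted[4] = etcincinnati$nugg  (last char: 'g')
  sorted[5] = getcincinnati$nug  (last char: 'g')
  sorted[6] = ggetcincinnati$nu  (last char: 'u')
  sorted[7] = i$nuggetcincinnat  (last char: 't')
  sorted[8] = incinnati$nuggetc  (last char: 'c')
  sorted[9] = innati$nuggetcinc  (last char: 'c')
  sorted[10] = nati$nuggetcincin  (last char: 'n')
  sorted[11] = ncinnati$nuggetci  (last char: 'i')
  sorted[12] = nnati$nuggetcinci  (last char: 'i')
  sorted[13] = nuggetcincinnati$  (last char: '$')
  sorted[14] = tcincinnati$nugge  (last char: 'e')
  sorted[15] = ti$nuggetcincinna  (last char: 'a')
  sorted[16] = uggetcincinnati$n  (last char: 'n')
Last column: intnggutccnii$ean
Original string S is at sorted index 13

Answer: intnggutccnii$ean
13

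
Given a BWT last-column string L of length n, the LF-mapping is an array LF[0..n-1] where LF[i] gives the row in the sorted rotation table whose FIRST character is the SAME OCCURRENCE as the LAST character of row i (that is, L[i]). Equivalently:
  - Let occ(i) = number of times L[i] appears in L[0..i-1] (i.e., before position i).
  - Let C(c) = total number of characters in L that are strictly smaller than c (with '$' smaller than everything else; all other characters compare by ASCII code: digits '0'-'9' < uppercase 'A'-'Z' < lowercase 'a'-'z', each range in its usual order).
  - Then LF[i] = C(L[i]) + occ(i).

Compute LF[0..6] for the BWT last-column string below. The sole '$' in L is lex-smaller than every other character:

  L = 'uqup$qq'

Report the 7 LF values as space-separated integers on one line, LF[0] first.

Char counts: '$':1, 'p':1, 'q':3, 'u':2
C (first-col start): C('$')=0, C('p')=1, C('q')=2, C('u')=5
L[0]='u': occ=0, LF[0]=C('u')+0=5+0=5
L[1]='q': occ=0, LF[1]=C('q')+0=2+0=2
L[2]='u': occ=1, LF[2]=C('u')+1=5+1=6
L[3]='p': occ=0, LF[3]=C('p')+0=1+0=1
L[4]='$': occ=0, LF[4]=C('$')+0=0+0=0
L[5]='q': occ=1, LF[5]=C('q')+1=2+1=3
L[6]='q': occ=2, LF[6]=C('q')+2=2+2=4

Answer: 5 2 6 1 0 3 4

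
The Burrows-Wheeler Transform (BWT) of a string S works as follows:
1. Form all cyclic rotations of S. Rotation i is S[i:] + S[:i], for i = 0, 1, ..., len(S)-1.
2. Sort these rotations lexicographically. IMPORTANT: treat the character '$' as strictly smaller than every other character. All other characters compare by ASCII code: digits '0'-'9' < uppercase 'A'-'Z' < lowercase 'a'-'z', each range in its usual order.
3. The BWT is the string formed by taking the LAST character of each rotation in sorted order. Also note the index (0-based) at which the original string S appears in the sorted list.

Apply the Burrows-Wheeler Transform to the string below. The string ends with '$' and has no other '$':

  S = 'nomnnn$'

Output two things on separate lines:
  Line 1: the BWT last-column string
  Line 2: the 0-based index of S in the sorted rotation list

All 7 rotations (rotation i = S[i:]+S[:i]):
  rot[0] = nomnnn$
  rot[1] = omnnn$n
  rot[2] = mnnn$no
  rot[3] = nnn$nom
  rot[4] = nn$nomn
  rot[5] = n$nomnn
  rot[6] = $nomnnn
Sorted (with $ < everything):
  sorted[0] = $nomnnn  (last char: 'n')
  sorted[1] = mnnn$no  (last char: 'o')
  sorted[2] = n$nomnn  (last char: 'n')
  sorted[3] = nn$nomn  (last char: 'n')
  sorted[4] = nnn$nom  (last char: 'm')
  sorted[5] = nomnnn$  (last char: '$')
  sorted[6] = omnnn$n  (last char: 'n')
Last column: nonnm$n
Original string S is at sorted index 5

Answer: nonnm$n
5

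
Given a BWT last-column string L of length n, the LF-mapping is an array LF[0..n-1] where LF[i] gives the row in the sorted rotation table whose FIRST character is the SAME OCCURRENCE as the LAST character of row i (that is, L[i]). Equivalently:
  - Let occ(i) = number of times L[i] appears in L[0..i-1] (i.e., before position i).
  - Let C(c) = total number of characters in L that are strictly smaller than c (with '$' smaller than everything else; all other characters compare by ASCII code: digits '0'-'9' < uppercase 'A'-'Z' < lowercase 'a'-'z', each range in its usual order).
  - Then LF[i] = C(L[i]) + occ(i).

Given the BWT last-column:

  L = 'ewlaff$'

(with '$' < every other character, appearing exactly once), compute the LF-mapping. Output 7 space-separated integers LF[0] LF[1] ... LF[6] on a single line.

Answer: 2 6 5 1 3 4 0

Derivation:
Char counts: '$':1, 'a':1, 'e':1, 'f':2, 'l':1, 'w':1
C (first-col start): C('$')=0, C('a')=1, C('e')=2, C('f')=3, C('l')=5, C('w')=6
L[0]='e': occ=0, LF[0]=C('e')+0=2+0=2
L[1]='w': occ=0, LF[1]=C('w')+0=6+0=6
L[2]='l': occ=0, LF[2]=C('l')+0=5+0=5
L[3]='a': occ=0, LF[3]=C('a')+0=1+0=1
L[4]='f': occ=0, LF[4]=C('f')+0=3+0=3
L[5]='f': occ=1, LF[5]=C('f')+1=3+1=4
L[6]='$': occ=0, LF[6]=C('$')+0=0+0=0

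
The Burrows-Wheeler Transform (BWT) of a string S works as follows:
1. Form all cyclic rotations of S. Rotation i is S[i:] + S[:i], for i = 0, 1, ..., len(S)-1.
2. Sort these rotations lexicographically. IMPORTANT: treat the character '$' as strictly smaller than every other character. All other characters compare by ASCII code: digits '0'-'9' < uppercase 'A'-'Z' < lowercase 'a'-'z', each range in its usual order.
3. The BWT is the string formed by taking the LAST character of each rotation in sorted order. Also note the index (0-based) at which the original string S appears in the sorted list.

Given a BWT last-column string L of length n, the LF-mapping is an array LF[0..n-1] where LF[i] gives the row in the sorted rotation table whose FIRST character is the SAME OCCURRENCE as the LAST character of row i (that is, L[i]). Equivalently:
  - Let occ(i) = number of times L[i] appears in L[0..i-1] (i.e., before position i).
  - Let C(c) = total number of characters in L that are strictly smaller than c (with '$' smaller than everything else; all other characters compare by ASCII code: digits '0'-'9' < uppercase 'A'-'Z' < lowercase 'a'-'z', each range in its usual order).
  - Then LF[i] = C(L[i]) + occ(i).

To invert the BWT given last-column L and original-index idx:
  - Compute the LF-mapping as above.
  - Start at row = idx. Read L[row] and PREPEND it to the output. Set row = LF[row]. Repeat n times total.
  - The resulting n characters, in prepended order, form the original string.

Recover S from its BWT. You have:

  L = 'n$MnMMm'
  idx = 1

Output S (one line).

LF mapping: 5 0 1 6 2 3 4
Walk LF starting at row 1, prepending L[row]:
  step 1: row=1, L[1]='$', prepend. Next row=LF[1]=0
  step 2: row=0, L[0]='n', prepend. Next row=LF[0]=5
  step 3: row=5, L[5]='M', prepend. Next row=LF[5]=3
  step 4: row=3, L[3]='n', prepend. Next row=LF[3]=6
  step 5: row=6, L[6]='m', prepend. Next row=LF[6]=4
  step 6: row=4, L[4]='M', prepend. Next row=LF[4]=2
  step 7: row=2, L[2]='M', prepend. Next row=LF[2]=1
Reversed output: MMmnMn$

Answer: MMmnMn$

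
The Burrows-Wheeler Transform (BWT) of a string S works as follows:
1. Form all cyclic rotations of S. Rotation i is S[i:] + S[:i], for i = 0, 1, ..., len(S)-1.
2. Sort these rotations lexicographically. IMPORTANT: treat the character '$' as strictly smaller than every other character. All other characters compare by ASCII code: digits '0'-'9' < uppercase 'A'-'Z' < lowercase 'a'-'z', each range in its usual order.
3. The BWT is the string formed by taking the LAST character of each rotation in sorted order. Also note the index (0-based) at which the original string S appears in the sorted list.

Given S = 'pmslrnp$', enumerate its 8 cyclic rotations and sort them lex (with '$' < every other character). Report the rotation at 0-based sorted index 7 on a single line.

All 8 rotations (rotation i = S[i:]+S[:i]):
  rot[0] = pmslrnp$
  rot[1] = mslrnp$p
  rot[2] = slrnp$pm
  rot[3] = lrnp$pms
  rot[4] = rnp$pmsl
  rot[5] = np$pmslr
  rot[6] = p$pmslrn
  rot[7] = $pmslrnp
Sorted (with $ < everything):
  sorted[0] = $pmslrnp
  sorted[1] = lrnp$pms
  sorted[2] = mslrnp$p
  sorted[3] = np$pmslr
  sorted[4] = p$pmslrn
  sorted[5] = pmslrnp$
  sorted[6] = rnp$pmsl
  sorted[7] = slrnp$pm
sorted[7] = slrnp$pm

Answer: slrnp$pm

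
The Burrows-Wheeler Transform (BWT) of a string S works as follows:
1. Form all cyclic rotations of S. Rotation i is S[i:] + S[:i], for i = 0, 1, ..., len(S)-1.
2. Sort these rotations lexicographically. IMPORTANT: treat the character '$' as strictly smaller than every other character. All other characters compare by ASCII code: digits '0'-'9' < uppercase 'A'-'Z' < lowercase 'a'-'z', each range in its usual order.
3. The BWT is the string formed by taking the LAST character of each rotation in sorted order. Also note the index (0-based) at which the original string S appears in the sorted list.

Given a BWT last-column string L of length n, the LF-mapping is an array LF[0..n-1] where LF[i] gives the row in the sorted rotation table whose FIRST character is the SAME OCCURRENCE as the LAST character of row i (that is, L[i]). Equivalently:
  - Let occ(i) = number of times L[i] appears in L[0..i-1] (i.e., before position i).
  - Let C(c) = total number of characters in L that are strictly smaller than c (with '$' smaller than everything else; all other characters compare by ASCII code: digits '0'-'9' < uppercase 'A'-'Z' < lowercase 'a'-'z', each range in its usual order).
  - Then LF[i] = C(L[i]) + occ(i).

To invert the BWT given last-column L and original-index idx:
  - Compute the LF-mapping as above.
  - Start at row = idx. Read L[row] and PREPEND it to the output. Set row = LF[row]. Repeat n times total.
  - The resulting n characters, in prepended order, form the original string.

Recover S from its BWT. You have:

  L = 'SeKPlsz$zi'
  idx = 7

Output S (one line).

Answer: sizzleKPS$

Derivation:
LF mapping: 3 4 1 2 6 7 8 0 9 5
Walk LF starting at row 7, prepending L[row]:
  step 1: row=7, L[7]='$', prepend. Next row=LF[7]=0
  step 2: row=0, L[0]='S', prepend. Next row=LF[0]=3
  step 3: row=3, L[3]='P', prepend. Next row=LF[3]=2
  step 4: row=2, L[2]='K', prepend. Next row=LF[2]=1
  step 5: row=1, L[1]='e', prepend. Next row=LF[1]=4
  step 6: row=4, L[4]='l', prepend. Next row=LF[4]=6
  step 7: row=6, L[6]='z', prepend. Next row=LF[6]=8
  step 8: row=8, L[8]='z', prepend. Next row=LF[8]=9
  step 9: row=9, L[9]='i', prepend. Next row=LF[9]=5
  step 10: row=5, L[5]='s', prepend. Next row=LF[5]=7
Reversed output: sizzleKPS$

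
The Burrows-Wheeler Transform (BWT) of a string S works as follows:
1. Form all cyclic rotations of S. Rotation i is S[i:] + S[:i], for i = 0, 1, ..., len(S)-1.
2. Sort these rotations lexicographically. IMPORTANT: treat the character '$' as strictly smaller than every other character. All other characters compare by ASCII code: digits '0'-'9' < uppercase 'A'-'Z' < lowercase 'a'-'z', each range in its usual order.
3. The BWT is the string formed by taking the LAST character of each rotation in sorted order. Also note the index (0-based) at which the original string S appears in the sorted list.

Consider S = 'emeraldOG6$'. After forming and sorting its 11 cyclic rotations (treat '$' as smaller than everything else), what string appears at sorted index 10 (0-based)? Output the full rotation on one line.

All 11 rotations (rotation i = S[i:]+S[:i]):
  rot[0] = emeraldOG6$
  rot[1] = meraldOG6$e
  rot[2] = eraldOG6$em
  rot[3] = raldOG6$eme
  rot[4] = aldOG6$emer
  rot[5] = ldOG6$emera
  rot[6] = dOG6$emeral
  rot[7] = OG6$emerald
  rot[8] = G6$emeraldO
  rot[9] = 6$emeraldOG
  rot[10] = $emeraldOG6
Sorted (with $ < everything):
  sorted[0] = $emeraldOG6
  sorted[1] = 6$emeraldOG
  sorted[2] = G6$emeraldO
  sorted[3] = OG6$emerald
  sorted[4] = aldOG6$emer
  sorted[5] = dOG6$emeral
  sorted[6] = emeraldOG6$
  sorted[7] = eraldOG6$em
  sorted[8] = ldOG6$emera
  sorted[9] = meraldOG6$e
  sorted[10] = raldOG6$eme
sorted[10] = raldOG6$eme

Answer: raldOG6$eme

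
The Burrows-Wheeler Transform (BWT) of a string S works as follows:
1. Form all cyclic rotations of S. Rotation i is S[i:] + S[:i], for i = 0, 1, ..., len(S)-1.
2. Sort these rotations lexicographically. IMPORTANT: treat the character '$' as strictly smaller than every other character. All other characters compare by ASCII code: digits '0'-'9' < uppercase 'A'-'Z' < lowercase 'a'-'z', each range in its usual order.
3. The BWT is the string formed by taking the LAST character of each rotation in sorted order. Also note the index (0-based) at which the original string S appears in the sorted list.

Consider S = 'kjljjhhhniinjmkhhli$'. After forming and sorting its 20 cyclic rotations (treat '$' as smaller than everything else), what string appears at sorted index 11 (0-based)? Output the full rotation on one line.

Answer: jljjhhhniinjmkhhli$k

Derivation:
All 20 rotations (rotation i = S[i:]+S[:i]):
  rot[0] = kjljjhhhniinjmkhhli$
  rot[1] = jljjhhhniinjmkhhli$k
  rot[2] = ljjhhhniinjmkhhli$kj
  rot[3] = jjhhhniinjmkhhli$kjl
  rot[4] = jhhhniinjmkhhli$kjlj
  rot[5] = hhhniinjmkhhli$kjljj
  rot[6] = hhniinjmkhhli$kjljjh
  rot[7] = hniinjmkhhli$kjljjhh
  rot[8] = niinjmkhhli$kjljjhhh
  rot[9] = iinjmkhhli$kjljjhhhn
  rot[10] = injmkhhli$kjljjhhhni
  rot[11] = njmkhhli$kjljjhhhnii
  rot[12] = jmkhhli$kjljjhhhniin
  rot[13] = mkhhli$kjljjhhhniinj
  rot[14] = khhli$kjljjhhhniinjm
  rot[15] = hhli$kjljjhhhniinjmk
  rot[16] = hli$kjljjhhhniinjmkh
  rot[17] = li$kjljjhhhniinjmkhh
  rot[18] = i$kjljjhhhniinjmkhhl
  rot[19] = $kjljjhhhniinjmkhhli
Sorted (with $ < everything):
  sorted[0] = $kjljjhhhniinjmkhhli
  sorted[1] = hhhniinjmkhhli$kjljj
  sorted[2] = hhli$kjljjhhhniinjmk
  sorted[3] = hhniinjmkhhli$kjljjh
  sorted[4] = hli$kjljjhhhniinjmkh
  sorted[5] = hniinjmkhhli$kjljjhh
  sorted[6] = i$kjljjhhhniinjmkhhl
  sorted[7] = iinjmkhhli$kjljjhhhn
  sorted[8] = injmkhhli$kjljjhhhni
  sorted[9] = jhhhniinjmkhhli$kjlj
  sorted[10] = jjhhhniinjmkhhli$kjl
  sorted[11] = jljjhhhniinjmkhhli$k
  sorted[12] = jmkhhli$kjljjhhhniin
  sorted[13] = khhli$kjljjhhhniinjm
  sorted[14] = kjljjhhhniinjmkhhli$
  sorted[15] = li$kjljjhhhniinjmkhh
  sorted[16] = ljjhhhniinjmkhhli$kj
  sorted[17] = mkhhli$kjljjhhhniinj
  sorted[18] = niinjmkhhli$kjljjhhh
  sorted[19] = njmkhhli$kjljjhhhnii
sorted[11] = jljjhhhniinjmkhhli$k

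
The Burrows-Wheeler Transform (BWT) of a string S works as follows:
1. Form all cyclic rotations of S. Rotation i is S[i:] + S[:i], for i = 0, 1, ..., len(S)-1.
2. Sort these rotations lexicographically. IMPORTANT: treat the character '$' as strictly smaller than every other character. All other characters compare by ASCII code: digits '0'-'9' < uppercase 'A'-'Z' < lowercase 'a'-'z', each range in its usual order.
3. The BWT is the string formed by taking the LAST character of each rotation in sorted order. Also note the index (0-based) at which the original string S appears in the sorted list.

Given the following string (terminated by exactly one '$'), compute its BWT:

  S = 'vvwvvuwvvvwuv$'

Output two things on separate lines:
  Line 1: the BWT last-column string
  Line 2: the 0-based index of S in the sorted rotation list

All 14 rotations (rotation i = S[i:]+S[:i]):
  rot[0] = vvwvvuwvvvwuv$
  rot[1] = vwvvuwvvvwuv$v
  rot[2] = wvvuwvvvwuv$vv
  rot[3] = vvuwvvvwuv$vvw
  rot[4] = vuwvvvwuv$vvwv
  rot[5] = uwvvvwuv$vvwvv
  rot[6] = wvvvwuv$vvwvvu
  rot[7] = vvvwuv$vvwvvuw
  rot[8] = vvwuv$vvwvvuwv
  rot[9] = vwuv$vvwvvuwvv
  rot[10] = wuv$vvwvvuwvvv
  rot[11] = uv$vvwvvuwvvvw
  rot[12] = v$vvwvvuwvvvwu
  rot[13] = $vvwvvuwvvvwuv
Sorted (with $ < everything):
  sorted[0] = $vvwvvuwvvvwuv  (last char: 'v')
  sorted[1] = uv$vvwvvuwvvvw  (last char: 'w')
  sorted[2] = uwvvvwuv$vvwvv  (last char: 'v')
  sorted[3] = v$vvwvvuwvvvwu  (last char: 'u')
  sorted[4] = vuwvvvwuv$vvwv  (last char: 'v')
  sorted[5] = vvuwvvvwuv$vvw  (last char: 'w')
  sorted[6] = vvvwuv$vvwvvuw  (last char: 'w')
  sorted[7] = vvwuv$vvwvvuwv  (last char: 'v')
  sorted[8] = vvwvvuwvvvwuv$  (last char: '$')
  sorted[9] = vwuv$vvwvvuwvv  (last char: 'v')
  sorted[10] = vwvvuwvvvwuv$v  (last char: 'v')
  sorted[11] = wuv$vvwvvuwvvv  (last char: 'v')
  sorted[12] = wvvuwvvvwuv$vv  (last char: 'v')
  sorted[13] = wvvvwuv$vvwvvu  (last char: 'u')
Last column: vwvuvwwv$vvvvu
Original string S is at sorted index 8

Answer: vwvuvwwv$vvvvu
8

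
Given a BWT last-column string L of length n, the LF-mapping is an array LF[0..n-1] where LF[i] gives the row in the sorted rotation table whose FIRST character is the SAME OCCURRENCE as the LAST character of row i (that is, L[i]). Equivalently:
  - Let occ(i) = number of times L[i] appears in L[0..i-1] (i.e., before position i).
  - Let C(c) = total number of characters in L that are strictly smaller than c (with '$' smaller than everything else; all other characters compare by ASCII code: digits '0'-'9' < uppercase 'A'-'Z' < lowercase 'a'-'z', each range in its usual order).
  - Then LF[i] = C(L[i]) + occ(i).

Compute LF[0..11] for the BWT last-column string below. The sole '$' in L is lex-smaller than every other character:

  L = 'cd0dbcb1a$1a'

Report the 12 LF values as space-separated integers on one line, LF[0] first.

Char counts: '$':1, '0':1, '1':2, 'a':2, 'b':2, 'c':2, 'd':2
C (first-col start): C('$')=0, C('0')=1, C('1')=2, C('a')=4, C('b')=6, C('c')=8, C('d')=10
L[0]='c': occ=0, LF[0]=C('c')+0=8+0=8
L[1]='d': occ=0, LF[1]=C('d')+0=10+0=10
L[2]='0': occ=0, LF[2]=C('0')+0=1+0=1
L[3]='d': occ=1, LF[3]=C('d')+1=10+1=11
L[4]='b': occ=0, LF[4]=C('b')+0=6+0=6
L[5]='c': occ=1, LF[5]=C('c')+1=8+1=9
L[6]='b': occ=1, LF[6]=C('b')+1=6+1=7
L[7]='1': occ=0, LF[7]=C('1')+0=2+0=2
L[8]='a': occ=0, LF[8]=C('a')+0=4+0=4
L[9]='$': occ=0, LF[9]=C('$')+0=0+0=0
L[10]='1': occ=1, LF[10]=C('1')+1=2+1=3
L[11]='a': occ=1, LF[11]=C('a')+1=4+1=5

Answer: 8 10 1 11 6 9 7 2 4 0 3 5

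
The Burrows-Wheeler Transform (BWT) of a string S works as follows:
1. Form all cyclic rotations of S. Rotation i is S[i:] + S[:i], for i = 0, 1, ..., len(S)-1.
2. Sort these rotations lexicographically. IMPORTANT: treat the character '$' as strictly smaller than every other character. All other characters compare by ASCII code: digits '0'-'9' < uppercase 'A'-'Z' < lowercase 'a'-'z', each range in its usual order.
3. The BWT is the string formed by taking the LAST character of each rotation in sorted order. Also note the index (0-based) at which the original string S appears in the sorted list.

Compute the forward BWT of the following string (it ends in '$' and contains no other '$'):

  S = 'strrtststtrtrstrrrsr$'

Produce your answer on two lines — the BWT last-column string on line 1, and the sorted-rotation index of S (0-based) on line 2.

Answer: rstrtrttrrr$ttssrtrss
11

Derivation:
All 21 rotations (rotation i = S[i:]+S[:i]):
  rot[0] = strrtststtrtrstrrrsr$
  rot[1] = trrtststtrtrstrrrsr$s
  rot[2] = rrtststtrtrstrrrsr$st
  rot[3] = rtststtrtrstrrrsr$str
  rot[4] = tststtrtrstrrrsr$strr
  rot[5] = ststtrtrstrrrsr$strrt
  rot[6] = tsttrtrstrrrsr$strrts
  rot[7] = sttrtrstrrrsr$strrtst
  rot[8] = ttrtrstrrrsr$strrtsts
  rot[9] = trtrstrrrsr$strrtstst
  rot[10] = rtrstrrrsr$strrtststt
  rot[11] = trstrrrsr$strrtststtr
  rot[12] = rstrrrsr$strrtststtrt
  rot[13] = strrrsr$strrtststtrtr
  rot[14] = trrrsr$strrtststtrtrs
  rot[15] = rrrsr$strrtststtrtrst
  rot[16] = rrsr$strrtststtrtrstr
  rot[17] = rsr$strrtststtrtrstrr
  rot[18] = sr$strrtststtrtrstrrr
  rot[19] = r$strrtststtrtrstrrrs
  rot[20] = $strrtststtrtrstrrrsr
Sorted (with $ < everything):
  sorted[0] = $strrtststtrtrstrrrsr  (last char: 'r')
  sorted[1] = r$strrtststtrtrstrrrs  (last char: 's')
  sorted[2] = rrrsr$strrtststtrtrst  (last char: 't')
  sorted[3] = rrsr$strrtststtrtrstr  (last char: 'r')
  sorted[4] = rrtststtrtrstrrrsr$st  (last char: 't')
  sorted[5] = rsr$strrtststtrtrstrr  (last char: 'r')
  sorted[6] = rstrrrsr$strrtststtrt  (last char: 't')
  sorted[7] = rtrstrrrsr$strrtststt  (last char: 't')
  sorted[8] = rtststtrtrstrrrsr$str  (last char: 'r')
  sorted[9] = sr$strrtststtrtrstrrr  (last char: 'r')
  sorted[10] = strrrsr$strrtststtrtr  (last char: 'r')
  sorted[11] = strrtststtrtrstrrrsr$  (last char: '$')
  sorted[12] = ststtrtrstrrrsr$strrt  (last char: 't')
  sorted[13] = sttrtrstrrrsr$strrtst  (last char: 't')
  sorted[14] = trrrsr$strrtststtrtrs  (last char: 's')
  sorted[15] = trrtststtrtrstrrrsr$s  (last char: 's')
  sorted[16] = trstrrrsr$strrtststtr  (last char: 'r')
  sorted[17] = trtrstrrrsr$strrtstst  (last char: 't')
  sorted[18] = tststtrtrstrrrsr$strr  (last char: 'r')
  sorted[19] = tsttrtrstrrrsr$strrts  (last char: 's')
  sorted[20] = ttrtrstrrrsr$strrtsts  (last char: 's')
Last column: rstrtrttrrr$ttssrtrss
Original string S is at sorted index 11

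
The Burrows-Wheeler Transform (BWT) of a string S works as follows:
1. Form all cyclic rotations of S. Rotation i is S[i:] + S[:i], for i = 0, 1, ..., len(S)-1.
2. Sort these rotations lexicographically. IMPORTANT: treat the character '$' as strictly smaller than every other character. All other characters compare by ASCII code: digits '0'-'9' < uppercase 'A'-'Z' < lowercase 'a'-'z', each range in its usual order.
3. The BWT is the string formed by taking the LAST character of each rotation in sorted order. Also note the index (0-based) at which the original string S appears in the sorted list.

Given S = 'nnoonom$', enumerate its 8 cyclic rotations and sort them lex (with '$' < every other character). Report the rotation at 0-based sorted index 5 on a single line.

All 8 rotations (rotation i = S[i:]+S[:i]):
  rot[0] = nnoonom$
  rot[1] = noonom$n
  rot[2] = oonom$nn
  rot[3] = onom$nno
  rot[4] = nom$nnoo
  rot[5] = om$nnoon
  rot[6] = m$nnoono
  rot[7] = $nnoonom
Sorted (with $ < everything):
  sorted[0] = $nnoonom
  sorted[1] = m$nnoono
  sorted[2] = nnoonom$
  sorted[3] = nom$nnoo
  sorted[4] = noonom$n
  sorted[5] = om$nnoon
  sorted[6] = onom$nno
  sorted[7] = oonom$nn
sorted[5] = om$nnoon

Answer: om$nnoon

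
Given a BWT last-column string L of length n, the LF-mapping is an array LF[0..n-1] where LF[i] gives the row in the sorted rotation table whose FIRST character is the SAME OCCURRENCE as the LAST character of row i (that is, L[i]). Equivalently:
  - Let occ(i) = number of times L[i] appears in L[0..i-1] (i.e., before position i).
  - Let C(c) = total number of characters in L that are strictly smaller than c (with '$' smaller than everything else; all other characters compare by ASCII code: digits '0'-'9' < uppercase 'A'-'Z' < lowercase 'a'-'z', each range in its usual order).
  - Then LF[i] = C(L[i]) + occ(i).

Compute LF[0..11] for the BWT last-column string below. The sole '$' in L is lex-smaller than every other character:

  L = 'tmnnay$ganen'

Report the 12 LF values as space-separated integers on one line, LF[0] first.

Char counts: '$':1, 'a':2, 'e':1, 'g':1, 'm':1, 'n':4, 't':1, 'y':1
C (first-col start): C('$')=0, C('a')=1, C('e')=3, C('g')=4, C('m')=5, C('n')=6, C('t')=10, C('y')=11
L[0]='t': occ=0, LF[0]=C('t')+0=10+0=10
L[1]='m': occ=0, LF[1]=C('m')+0=5+0=5
L[2]='n': occ=0, LF[2]=C('n')+0=6+0=6
L[3]='n': occ=1, LF[3]=C('n')+1=6+1=7
L[4]='a': occ=0, LF[4]=C('a')+0=1+0=1
L[5]='y': occ=0, LF[5]=C('y')+0=11+0=11
L[6]='$': occ=0, LF[6]=C('$')+0=0+0=0
L[7]='g': occ=0, LF[7]=C('g')+0=4+0=4
L[8]='a': occ=1, LF[8]=C('a')+1=1+1=2
L[9]='n': occ=2, LF[9]=C('n')+2=6+2=8
L[10]='e': occ=0, LF[10]=C('e')+0=3+0=3
L[11]='n': occ=3, LF[11]=C('n')+3=6+3=9

Answer: 10 5 6 7 1 11 0 4 2 8 3 9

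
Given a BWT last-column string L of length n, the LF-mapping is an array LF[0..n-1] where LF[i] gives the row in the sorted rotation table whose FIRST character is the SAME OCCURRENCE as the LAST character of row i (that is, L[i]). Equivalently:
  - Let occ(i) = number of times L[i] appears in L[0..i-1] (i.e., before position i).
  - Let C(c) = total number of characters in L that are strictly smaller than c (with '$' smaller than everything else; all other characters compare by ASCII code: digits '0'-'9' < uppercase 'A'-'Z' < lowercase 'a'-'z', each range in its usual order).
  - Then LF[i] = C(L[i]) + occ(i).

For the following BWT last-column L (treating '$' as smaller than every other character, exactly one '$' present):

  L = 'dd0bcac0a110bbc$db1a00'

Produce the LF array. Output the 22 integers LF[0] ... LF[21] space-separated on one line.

Answer: 19 20 1 12 16 9 17 2 10 6 7 3 13 14 18 0 21 15 8 11 4 5

Derivation:
Char counts: '$':1, '0':5, '1':3, 'a':3, 'b':4, 'c':3, 'd':3
C (first-col start): C('$')=0, C('0')=1, C('1')=6, C('a')=9, C('b')=12, C('c')=16, C('d')=19
L[0]='d': occ=0, LF[0]=C('d')+0=19+0=19
L[1]='d': occ=1, LF[1]=C('d')+1=19+1=20
L[2]='0': occ=0, LF[2]=C('0')+0=1+0=1
L[3]='b': occ=0, LF[3]=C('b')+0=12+0=12
L[4]='c': occ=0, LF[4]=C('c')+0=16+0=16
L[5]='a': occ=0, LF[5]=C('a')+0=9+0=9
L[6]='c': occ=1, LF[6]=C('c')+1=16+1=17
L[7]='0': occ=1, LF[7]=C('0')+1=1+1=2
L[8]='a': occ=1, LF[8]=C('a')+1=9+1=10
L[9]='1': occ=0, LF[9]=C('1')+0=6+0=6
L[10]='1': occ=1, LF[10]=C('1')+1=6+1=7
L[11]='0': occ=2, LF[11]=C('0')+2=1+2=3
L[12]='b': occ=1, LF[12]=C('b')+1=12+1=13
L[13]='b': occ=2, LF[13]=C('b')+2=12+2=14
L[14]='c': occ=2, LF[14]=C('c')+2=16+2=18
L[15]='$': occ=0, LF[15]=C('$')+0=0+0=0
L[16]='d': occ=2, LF[16]=C('d')+2=19+2=21
L[17]='b': occ=3, LF[17]=C('b')+3=12+3=15
L[18]='1': occ=2, LF[18]=C('1')+2=6+2=8
L[19]='a': occ=2, LF[19]=C('a')+2=9+2=11
L[20]='0': occ=3, LF[20]=C('0')+3=1+3=4
L[21]='0': occ=4, LF[21]=C('0')+4=1+4=5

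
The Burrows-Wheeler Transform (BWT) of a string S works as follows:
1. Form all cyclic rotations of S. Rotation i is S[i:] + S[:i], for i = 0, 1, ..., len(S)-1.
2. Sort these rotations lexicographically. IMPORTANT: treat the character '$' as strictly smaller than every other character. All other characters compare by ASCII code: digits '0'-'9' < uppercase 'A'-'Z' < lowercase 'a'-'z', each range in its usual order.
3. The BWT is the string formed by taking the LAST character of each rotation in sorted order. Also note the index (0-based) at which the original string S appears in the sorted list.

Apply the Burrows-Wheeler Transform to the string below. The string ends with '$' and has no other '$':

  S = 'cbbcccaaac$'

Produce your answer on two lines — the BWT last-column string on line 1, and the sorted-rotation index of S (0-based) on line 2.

Answer: ccaacbac$cb
8

Derivation:
All 11 rotations (rotation i = S[i:]+S[:i]):
  rot[0] = cbbcccaaac$
  rot[1] = bbcccaaac$c
  rot[2] = bcccaaac$cb
  rot[3] = cccaaac$cbb
  rot[4] = ccaaac$cbbc
  rot[5] = caaac$cbbcc
  rot[6] = aaac$cbbccc
  rot[7] = aac$cbbccca
  rot[8] = ac$cbbcccaa
  rot[9] = c$cbbcccaaa
  rot[10] = $cbbcccaaac
Sorted (with $ < everything):
  sorted[0] = $cbbcccaaac  (last char: 'c')
  sorted[1] = aaac$cbbccc  (last char: 'c')
  sorted[2] = aac$cbbccca  (last char: 'a')
  sorted[3] = ac$cbbcccaa  (last char: 'a')
  sorted[4] = bbcccaaac$c  (last char: 'c')
  sorted[5] = bcccaaac$cb  (last char: 'b')
  sorted[6] = c$cbbcccaaa  (last char: 'a')
  sorted[7] = caaac$cbbcc  (last char: 'c')
  sorted[8] = cbbcccaaac$  (last char: '$')
  sorted[9] = ccaaac$cbbc  (last char: 'c')
  sorted[10] = cccaaac$cbb  (last char: 'b')
Last column: ccaacbac$cb
Original string S is at sorted index 8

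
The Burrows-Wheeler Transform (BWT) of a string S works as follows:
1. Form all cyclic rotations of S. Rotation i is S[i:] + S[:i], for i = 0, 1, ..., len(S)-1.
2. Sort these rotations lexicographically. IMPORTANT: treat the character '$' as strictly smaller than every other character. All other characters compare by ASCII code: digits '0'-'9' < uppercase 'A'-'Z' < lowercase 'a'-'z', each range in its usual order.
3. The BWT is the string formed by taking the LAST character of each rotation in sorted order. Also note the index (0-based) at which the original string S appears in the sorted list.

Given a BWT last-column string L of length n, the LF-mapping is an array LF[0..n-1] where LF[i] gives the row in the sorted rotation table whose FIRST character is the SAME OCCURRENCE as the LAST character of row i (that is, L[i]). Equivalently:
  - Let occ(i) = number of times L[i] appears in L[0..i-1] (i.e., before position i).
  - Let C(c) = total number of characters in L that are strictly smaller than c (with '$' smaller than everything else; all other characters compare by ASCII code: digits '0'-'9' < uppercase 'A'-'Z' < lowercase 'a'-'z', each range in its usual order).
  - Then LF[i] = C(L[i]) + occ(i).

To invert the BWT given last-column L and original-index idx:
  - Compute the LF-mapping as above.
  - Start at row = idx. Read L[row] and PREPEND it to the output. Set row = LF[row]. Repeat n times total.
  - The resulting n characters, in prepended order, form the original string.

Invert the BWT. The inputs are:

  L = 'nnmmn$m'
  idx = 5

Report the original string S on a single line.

Answer: nmmmnn$

Derivation:
LF mapping: 4 5 1 2 6 0 3
Walk LF starting at row 5, prepending L[row]:
  step 1: row=5, L[5]='$', prepend. Next row=LF[5]=0
  step 2: row=0, L[0]='n', prepend. Next row=LF[0]=4
  step 3: row=4, L[4]='n', prepend. Next row=LF[4]=6
  step 4: row=6, L[6]='m', prepend. Next row=LF[6]=3
  step 5: row=3, L[3]='m', prepend. Next row=LF[3]=2
  step 6: row=2, L[2]='m', prepend. Next row=LF[2]=1
  step 7: row=1, L[1]='n', prepend. Next row=LF[1]=5
Reversed output: nmmmnn$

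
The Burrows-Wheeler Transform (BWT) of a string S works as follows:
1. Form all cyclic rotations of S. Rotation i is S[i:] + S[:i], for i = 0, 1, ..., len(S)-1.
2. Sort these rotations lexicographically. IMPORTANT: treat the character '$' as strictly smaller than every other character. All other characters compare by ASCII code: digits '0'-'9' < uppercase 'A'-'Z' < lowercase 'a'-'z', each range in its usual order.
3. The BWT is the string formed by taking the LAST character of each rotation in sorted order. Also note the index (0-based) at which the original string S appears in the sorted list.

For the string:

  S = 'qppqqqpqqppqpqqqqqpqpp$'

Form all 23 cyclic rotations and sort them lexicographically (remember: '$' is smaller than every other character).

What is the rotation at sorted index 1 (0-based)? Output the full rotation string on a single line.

All 23 rotations (rotation i = S[i:]+S[:i]):
  rot[0] = qppqqqpqqppqpqqqqqpqpp$
  rot[1] = ppqqqpqqppqpqqqqqpqpp$q
  rot[2] = pqqqpqqppqpqqqqqpqpp$qp
  rot[3] = qqqpqqppqpqqqqqpqpp$qpp
  rot[4] = qqpqqppqpqqqqqpqpp$qppq
  rot[5] = qpqqppqpqqqqqpqpp$qppqq
  rot[6] = pqqppqpqqqqqpqpp$qppqqq
  rot[7] = qqppqpqqqqqpqpp$qppqqqp
  rot[8] = qppqpqqqqqpqpp$qppqqqpq
  rot[9] = ppqpqqqqqpqpp$qppqqqpqq
  rot[10] = pqpqqqqqpqpp$qppqqqpqqp
  rot[11] = qpqqqqqpqpp$qppqqqpqqpp
  rot[12] = pqqqqqpqpp$qppqqqpqqppq
  rot[13] = qqqqqpqpp$qppqqqpqqppqp
  rot[14] = qqqqpqpp$qppqqqpqqppqpq
  rot[15] = qqqpqpp$qppqqqpqqppqpqq
  rot[16] = qqpqpp$qppqqqpqqppqpqqq
  rot[17] = qpqpp$qppqqqpqqppqpqqqq
  rot[18] = pqpp$qppqqqpqqppqpqqqqq
  rot[19] = qpp$qppqqqpqqppqpqqqqqp
  rot[20] = pp$qppqqqpqqppqpqqqqqpq
  rot[21] = p$qppqqqpqqppqpqqqqqpqp
  rot[22] = $qppqqqpqqppqpqqqqqpqpp
Sorted (with $ < everything):
  sorted[0] = $qppqqqpqqppqpqqqqqpqpp
  sorted[1] = p$qppqqqpqqppqpqqqqqpqp
  sorted[2] = pp$qppqqqpqqppqpqqqqqpq
  sorted[3] = ppqpqqqqqpqpp$qppqqqpqq
  sorted[4] = ppqqqpqqppqpqqqqqpqpp$q
  sorted[5] = pqpp$qppqqqpqqppqpqqqqq
  sorted[6] = pqpqqqqqpqpp$qppqqqpqqp
  sorted[7] = pqqppqpqqqqqpqpp$qppqqq
  sorted[8] = pqqqpqqppqpqqqqqpqpp$qp
  sorted[9] = pqqqqqpqpp$qppqqqpqqppq
  sorted[10] = qpp$qppqqqpqqppqpqqqqqp
  sorted[11] = qppqpqqqqqpqpp$qppqqqpq
  sorted[12] = qppqqqpqqppqpqqqqqpqpp$
  sorted[13] = qpqpp$qppqqqpqqppqpqqqq
  sorted[14] = qpqqppqpqqqqqpqpp$qppqq
  sorted[15] = qpqqqqqpqpp$qppqqqpqqpp
  sorted[16] = qqppqpqqqqqpqpp$qppqqqp
  sorted[17] = qqpqpp$qppqqqpqqppqpqqq
  sorted[18] = qqpqqppqpqqqqqpqpp$qppq
  sorted[19] = qqqpqpp$qppqqqpqqppqpqq
  sorted[20] = qqqpqqppqpqqqqqpqpp$qpp
  sorted[21] = qqqqpqpp$qppqqqpqqppqpq
  sorted[22] = qqqqqpqpp$qppqqqpqqppqp
sorted[1] = p$qppqqqpqqppqpqqqqqpqp

Answer: p$qppqqqpqqppqpqqqqqpqp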